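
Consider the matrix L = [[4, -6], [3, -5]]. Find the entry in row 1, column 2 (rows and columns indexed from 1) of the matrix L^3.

-18

Characteristic polynomial: t^2 + t - 2 = (t - 1)(t + 2), so the eigenvalues are -2, 1.
t=1: eigenvector (2, 1).
t=-2: eigenvector (-1, -1).
P = [[2, -1], [1, -1]], D = diag(1, -2), P⁻¹ = [[1, -1], [1, -2]].
L³ = P·diag(1, -8)·P⁻¹ = [[10, -18], [9, -17]].
The requested entry is -18.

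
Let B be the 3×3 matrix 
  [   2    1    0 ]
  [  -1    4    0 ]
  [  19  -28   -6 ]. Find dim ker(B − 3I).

B − 3I = [[-1, 1, 0], [-1, 1, 0], [19, -28, -9]].
This matrix has rank 2, so its null space has dimension 3 − 2 = 1.

1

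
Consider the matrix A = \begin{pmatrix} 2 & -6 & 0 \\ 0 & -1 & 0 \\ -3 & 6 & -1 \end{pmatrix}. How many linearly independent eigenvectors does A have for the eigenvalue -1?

A + 1I = [[3, -6, 0], [0, 0, 0], [-3, 6, 0]].
This matrix has rank 1, so its null space has dimension 3 − 1 = 2.

2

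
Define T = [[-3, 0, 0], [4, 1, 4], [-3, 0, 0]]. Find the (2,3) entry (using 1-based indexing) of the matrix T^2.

Characteristic polynomial: s^3 + 2s^2 - 3s = s(s - 1)(s + 3), so the eigenvalues are -3, 0, 1.
s=-3: eigenvector (1, -2, 1).
s=0: eigenvector (0, -4, 1).
s=1: eigenvector (0, 1, 0).
P = [[1, 0, 0], [-2, -4, 1], [1, 1, 0]], D = diag(-3, 0, 1), P⁻¹ = [[1, 0, 0], [-1, 0, 1], [-2, 1, 4]].
T² = P·diag(9, 0, 1)·P⁻¹ = [[9, 0, 0], [-20, 1, 4], [9, 0, 0]].
The requested entry is 4.

4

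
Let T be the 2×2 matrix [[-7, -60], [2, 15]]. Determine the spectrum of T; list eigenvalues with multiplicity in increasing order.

3, 5

Characteristic polynomial: p(λ) = λ^2 - 8λ + 15 = (λ - 5)(λ - 3).
Roots (with multiplicity): 3, 5.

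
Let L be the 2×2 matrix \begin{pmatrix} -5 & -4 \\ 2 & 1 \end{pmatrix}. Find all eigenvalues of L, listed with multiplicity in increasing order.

-3, -1

Characteristic polynomial: p(λ) = λ^2 + 4λ + 3 = (λ + 1)(λ + 3).
Roots (with multiplicity): -3, -1.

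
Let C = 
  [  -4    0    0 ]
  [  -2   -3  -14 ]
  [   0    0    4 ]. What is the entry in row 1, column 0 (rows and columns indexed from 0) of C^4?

Characteristic polynomial: t^3 + 3t^2 - 16t - 48 = (t - 4)(t + 3)(t + 4), so the eigenvalues are -4, -3, 4.
t=-4: eigenvector (1, 2, 0).
t=-3: eigenvector (0, 1, 0).
t=4: eigenvector (0, -2, 1).
P = [[1, 0, 0], [2, 1, -2], [0, 0, 1]], D = diag(-4, -3, 4), P⁻¹ = [[1, 0, 0], [-2, 1, 2], [0, 0, 1]].
C⁴ = P·diag(256, 81, 256)·P⁻¹ = [[256, 0, 0], [350, 81, -350], [0, 0, 256]].
The requested entry is 350.

350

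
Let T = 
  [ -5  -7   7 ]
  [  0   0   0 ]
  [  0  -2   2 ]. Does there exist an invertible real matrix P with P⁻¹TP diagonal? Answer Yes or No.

Yes

Characteristic polynomial: p(r) = r^3 + 3r^2 - 10r = r(r - 2)(r + 5).
All 3 eigenvalues are distinct, so T is diagonalizable.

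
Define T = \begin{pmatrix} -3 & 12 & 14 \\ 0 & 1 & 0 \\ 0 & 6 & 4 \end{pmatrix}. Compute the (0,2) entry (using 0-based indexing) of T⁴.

Characteristic polynomial: μ^3 - 2μ^2 - 11μ + 12 = (μ - 4)(μ - 1)(μ + 3), so the eigenvalues are -3, 1, 4.
μ=-3: eigenvector (1, 0, 0).
μ=1: eigenvector (-4, 1, -2).
μ=4: eigenvector (2, 0, 1).
P = [[1, -4, 2], [0, 1, 0], [0, -2, 1]], D = diag(-3, 1, 4), P⁻¹ = [[1, 0, -2], [0, 1, 0], [0, 2, 1]].
T⁴ = P·diag(81, 1, 256)·P⁻¹ = [[81, 1020, 350], [0, 1, 0], [0, 510, 256]].
The requested entry is 350.

350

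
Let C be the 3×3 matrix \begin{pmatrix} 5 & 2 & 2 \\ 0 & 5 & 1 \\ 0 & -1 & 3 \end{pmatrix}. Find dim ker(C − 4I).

C − 4I = [[1, 2, 2], [0, 1, 1], [0, -1, -1]].
This matrix has rank 2, so its null space has dimension 3 − 2 = 1.

1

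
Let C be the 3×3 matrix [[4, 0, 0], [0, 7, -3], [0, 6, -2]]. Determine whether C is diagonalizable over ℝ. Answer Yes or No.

Yes

Characteristic polynomial: p(s) = s^3 - 9s^2 + 24s - 16 = (s - 4)^2(s - 1).
s = 4 has algebraic multiplicity 2; rank(C − 4I) = 1, so geometric multiplicity = 2.
Every eigenvalue has geometric = algebraic multiplicity, so C is diagonalizable.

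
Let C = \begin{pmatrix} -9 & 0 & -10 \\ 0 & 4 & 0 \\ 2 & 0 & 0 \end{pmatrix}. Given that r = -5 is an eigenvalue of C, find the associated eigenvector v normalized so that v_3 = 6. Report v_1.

-15

C + 5I = [[-4, 0, -10], [0, 9, 0], [2, 0, 5]].
Solving (C + 5I)v = 0 gives the eigenspace spanned by (-15, 0, 6).
With v_3 = 6, v = (-15, 0, 6), so v_1 = -15.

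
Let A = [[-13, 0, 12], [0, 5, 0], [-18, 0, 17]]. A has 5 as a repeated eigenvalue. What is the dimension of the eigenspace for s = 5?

A − 5I = [[-18, 0, 12], [0, 0, 0], [-18, 0, 12]].
This matrix has rank 1, so its null space has dimension 3 − 1 = 2.

2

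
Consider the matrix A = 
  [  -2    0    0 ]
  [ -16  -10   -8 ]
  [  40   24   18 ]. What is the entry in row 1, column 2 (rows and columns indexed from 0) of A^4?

Characteristic polynomial: s^3 - 6s^2 - 4s + 24 = (s - 6)(s - 2)(s + 2), so the eigenvalues are -2, 2, 6.
s=2: eigenvector (0, 2, -3).
s=6: eigenvector (0, 1, -2).
s=-2: eigenvector (1, 0, -2).
P = [[0, 0, 1], [2, 1, 0], [-3, -2, -2]], D = diag(2, 6, -2), P⁻¹ = [[2, 2, 1], [-4, -3, -2], [1, 0, 0]].
A⁴ = P·diag(16, 1296, 16)·P⁻¹ = [[16, 0, 0], [-5120, -3824, -2560], [10240, 7680, 5136]].
The requested entry is -2560.

-2560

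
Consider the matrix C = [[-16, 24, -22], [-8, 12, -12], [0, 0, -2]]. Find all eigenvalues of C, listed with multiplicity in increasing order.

Characteristic polynomial: p(λ) = λ^3 + 6λ^2 + 8λ = λ(λ + 2)(λ + 4).
Roots (with multiplicity): -4, -2, 0.

-4, -2, 0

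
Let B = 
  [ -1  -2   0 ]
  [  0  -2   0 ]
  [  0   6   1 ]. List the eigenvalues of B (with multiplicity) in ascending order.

-2, -1, 1

Characteristic polynomial: p(λ) = λ^3 + 2λ^2 - λ - 2 = (λ - 1)(λ + 1)(λ + 2).
Roots (with multiplicity): -2, -1, 1.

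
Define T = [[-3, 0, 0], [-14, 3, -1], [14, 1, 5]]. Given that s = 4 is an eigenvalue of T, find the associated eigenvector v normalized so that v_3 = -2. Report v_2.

2

T − 4I = [[-7, 0, 0], [-14, -1, -1], [14, 1, 1]].
Solving (T − 4I)v = 0 gives the eigenspace spanned by (0, 2, -2).
With v_3 = -2, v = (0, 2, -2), so v_2 = 2.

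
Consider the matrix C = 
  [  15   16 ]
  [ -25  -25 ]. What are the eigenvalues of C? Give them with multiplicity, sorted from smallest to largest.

-5, -5

Characteristic polynomial: p(t) = t^2 + 10t + 25 = (t + 5)^2.
Roots (with multiplicity): -5, -5.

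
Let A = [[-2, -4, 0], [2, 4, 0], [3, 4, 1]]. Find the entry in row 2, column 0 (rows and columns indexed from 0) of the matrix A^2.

5

Characteristic polynomial: μ^3 - 3μ^2 + 2μ = μ(μ - 2)(μ - 1), so the eigenvalues are 0, 1, 2.
μ=0: eigenvector (2, -1, -2).
μ=2: eigenvector (-1, 1, 1).
μ=1: eigenvector (0, 0, 1).
P = [[2, -1, 0], [-1, 1, 0], [-2, 1, 1]], D = diag(0, 2, 1), P⁻¹ = [[1, 1, 0], [1, 2, 0], [1, 0, 1]].
A² = P·diag(0, 4, 1)·P⁻¹ = [[-4, -8, 0], [4, 8, 0], [5, 8, 1]].
The requested entry is 5.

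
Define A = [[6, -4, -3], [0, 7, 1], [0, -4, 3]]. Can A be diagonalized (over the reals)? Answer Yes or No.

No

Characteristic polynomial: p(s) = s^3 - 16s^2 + 85s - 150 = (s - 6)(s - 5)^2.
s = 5 has algebraic multiplicity 2; rank(A − 5I) = 2, so geometric multiplicity = 1.
Geometric multiplicity < algebraic multiplicity, so A is not diagonalizable.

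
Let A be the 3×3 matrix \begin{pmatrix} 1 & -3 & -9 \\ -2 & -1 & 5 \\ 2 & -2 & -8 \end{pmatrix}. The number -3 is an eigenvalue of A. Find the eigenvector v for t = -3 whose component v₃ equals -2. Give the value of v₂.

A + 3I = [[4, -3, -9], [-2, 2, 5], [2, -2, -5]].
Solving (A + 3I)v = 0 gives the eigenspace spanned by (-3, 2, -2).
With v₃ = -2, v = (-3, 2, -2), so v₂ = 2.

2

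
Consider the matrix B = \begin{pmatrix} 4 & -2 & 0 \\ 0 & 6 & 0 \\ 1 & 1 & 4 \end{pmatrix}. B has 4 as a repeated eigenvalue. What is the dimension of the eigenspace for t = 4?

B − 4I = [[0, -2, 0], [0, 2, 0], [1, 1, 0]].
This matrix has rank 2, so its null space has dimension 3 − 2 = 1.

1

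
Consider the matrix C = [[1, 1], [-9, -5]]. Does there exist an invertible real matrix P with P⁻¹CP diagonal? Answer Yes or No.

No

Characteristic polynomial: p(s) = s^2 + 4s + 4 = (s + 2)^2.
s = -2 has algebraic multiplicity 2; rank(C + 2I) = 1, so geometric multiplicity = 1.
Geometric multiplicity < algebraic multiplicity, so C is not diagonalizable.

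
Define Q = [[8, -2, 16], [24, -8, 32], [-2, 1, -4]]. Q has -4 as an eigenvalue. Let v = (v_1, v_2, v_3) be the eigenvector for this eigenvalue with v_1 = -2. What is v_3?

1

Q + 4I = [[12, -2, 16], [24, -4, 32], [-2, 1, 0]].
Solving (Q + 4I)v = 0 gives the eigenspace spanned by (-2, -4, 1).
With v_1 = -2, v = (-2, -4, 1), so v_3 = 1.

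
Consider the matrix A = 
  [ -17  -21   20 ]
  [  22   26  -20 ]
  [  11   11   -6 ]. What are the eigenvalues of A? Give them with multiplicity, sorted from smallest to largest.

Characteristic polynomial: p(μ) = μ^3 - 3μ^2 - 34μ + 120 = (μ - 5)(μ - 4)(μ + 6).
Roots (with multiplicity): -6, 4, 5.

-6, 4, 5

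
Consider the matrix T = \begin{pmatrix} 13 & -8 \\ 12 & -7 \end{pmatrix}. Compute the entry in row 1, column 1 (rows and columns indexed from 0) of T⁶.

Characteristic polynomial: μ^2 - 6μ + 5 = (μ - 5)(μ - 1), so the eigenvalues are 1, 5.
μ=1: eigenvector (2, 3).
μ=5: eigenvector (1, 1).
P = [[2, 1], [3, 1]], D = diag(1, 5), P⁻¹ = [[-1, 1], [3, -2]].
T⁶ = P·diag(1, 15625)·P⁻¹ = [[46873, -31248], [46872, -31247]].
The requested entry is -31247.

-31247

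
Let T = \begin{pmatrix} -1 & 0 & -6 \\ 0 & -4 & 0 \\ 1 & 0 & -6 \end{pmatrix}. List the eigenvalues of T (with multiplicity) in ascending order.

-4, -4, -3

Characteristic polynomial: p(μ) = μ^3 + 11μ^2 + 40μ + 48 = (μ + 3)(μ + 4)^2.
Roots (with multiplicity): -4, -4, -3.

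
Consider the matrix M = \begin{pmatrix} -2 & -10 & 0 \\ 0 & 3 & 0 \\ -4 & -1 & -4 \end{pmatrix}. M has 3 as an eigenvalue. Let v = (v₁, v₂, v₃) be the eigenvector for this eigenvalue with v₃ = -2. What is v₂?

M − 3I = [[-5, -10, 0], [0, 0, 0], [-4, -1, -7]].
Solving (M − 3I)v = 0 gives the eigenspace spanned by (4, -2, -2).
With v₃ = -2, v = (4, -2, -2), so v₂ = -2.

-2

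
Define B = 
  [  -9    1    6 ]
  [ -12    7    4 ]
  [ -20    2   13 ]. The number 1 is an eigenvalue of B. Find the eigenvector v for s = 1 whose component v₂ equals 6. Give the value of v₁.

6

B − 1I = [[-10, 1, 6], [-12, 6, 4], [-20, 2, 12]].
Solving (B − 1I)v = 0 gives the eigenspace spanned by (6, 6, 9).
With v₂ = 6, v = (6, 6, 9), so v₁ = 6.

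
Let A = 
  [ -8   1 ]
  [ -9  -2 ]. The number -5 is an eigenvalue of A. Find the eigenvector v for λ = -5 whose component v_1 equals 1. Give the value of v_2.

3

A + 5I = [[-3, 1], [-9, 3]].
Solving (A + 5I)v = 0 gives the eigenspace spanned by (1, 3).
With v_1 = 1, v = (1, 3), so v_2 = 3.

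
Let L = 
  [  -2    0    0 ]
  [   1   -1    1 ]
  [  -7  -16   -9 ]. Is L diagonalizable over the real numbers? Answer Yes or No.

Characteristic polynomial: p(t) = t^3 + 12t^2 + 45t + 50 = (t + 2)(t + 5)^2.
t = -5 has algebraic multiplicity 2; rank(L + 5I) = 2, so geometric multiplicity = 1.
Geometric multiplicity < algebraic multiplicity, so L is not diagonalizable.

No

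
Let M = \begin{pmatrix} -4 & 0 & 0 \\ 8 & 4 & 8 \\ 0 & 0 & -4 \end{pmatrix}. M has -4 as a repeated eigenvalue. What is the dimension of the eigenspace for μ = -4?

M + 4I = [[0, 0, 0], [8, 8, 8], [0, 0, 0]].
This matrix has rank 1, so its null space has dimension 3 − 1 = 2.

2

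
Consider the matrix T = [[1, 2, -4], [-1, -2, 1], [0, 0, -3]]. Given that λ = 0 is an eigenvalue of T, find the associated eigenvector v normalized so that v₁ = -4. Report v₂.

2

T = [[1, 2, -4], [-1, -2, 1], [0, 0, -3]].
Solving (T)v = 0 gives the eigenspace spanned by (-4, 2, 0).
With v₁ = -4, v = (-4, 2, 0), so v₂ = 2.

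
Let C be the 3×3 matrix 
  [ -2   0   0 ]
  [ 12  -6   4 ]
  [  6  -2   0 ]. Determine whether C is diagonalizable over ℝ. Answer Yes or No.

Characteristic polynomial: p(μ) = μ^3 + 8μ^2 + 20μ + 16 = (μ + 2)^2(μ + 4).
μ = -2 has algebraic multiplicity 2; rank(C + 2I) = 1, so geometric multiplicity = 2.
Every eigenvalue has geometric = algebraic multiplicity, so C is diagonalizable.

Yes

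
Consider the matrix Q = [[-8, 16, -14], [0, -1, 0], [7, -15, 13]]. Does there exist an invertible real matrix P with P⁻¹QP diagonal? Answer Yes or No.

No

Characteristic polynomial: p(r) = r^3 - 4r^2 - 11r - 6 = (r - 6)(r + 1)^2.
r = -1 has algebraic multiplicity 2; rank(Q + 1I) = 2, so geometric multiplicity = 1.
Geometric multiplicity < algebraic multiplicity, so Q is not diagonalizable.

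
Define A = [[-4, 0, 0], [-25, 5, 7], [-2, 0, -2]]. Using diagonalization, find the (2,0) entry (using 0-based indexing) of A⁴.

Characteristic polynomial: r^3 + r^2 - 22r - 40 = (r - 5)(r + 2)(r + 4), so the eigenvalues are -4, -2, 5.
r=-4: eigenvector (1, 2, 1).
r=-2: eigenvector (0, 1, -1).
r=5: eigenvector (0, 1, 0).
P = [[1, 0, 0], [2, 1, 1], [1, -1, 0]], D = diag(-4, -2, 5), P⁻¹ = [[1, 0, 0], [1, 0, -1], [-3, 1, 1]].
A⁴ = P·diag(256, 16, 625)·P⁻¹ = [[256, 0, 0], [-1347, 625, 609], [240, 0, 16]].
The requested entry is 240.

240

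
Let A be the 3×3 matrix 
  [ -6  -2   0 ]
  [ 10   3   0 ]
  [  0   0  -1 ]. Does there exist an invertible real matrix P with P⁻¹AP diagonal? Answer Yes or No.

Yes

Characteristic polynomial: p(r) = r^3 + 4r^2 + 5r + 2 = (r + 1)^2(r + 2).
r = -1 has algebraic multiplicity 2; rank(A + 1I) = 1, so geometric multiplicity = 2.
Every eigenvalue has geometric = algebraic multiplicity, so A is diagonalizable.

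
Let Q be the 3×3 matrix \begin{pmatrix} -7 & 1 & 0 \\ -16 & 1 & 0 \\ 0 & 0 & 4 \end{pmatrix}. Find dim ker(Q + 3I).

1

Q + 3I = [[-4, 1, 0], [-16, 4, 0], [0, 0, 7]].
This matrix has rank 2, so its null space has dimension 3 − 2 = 1.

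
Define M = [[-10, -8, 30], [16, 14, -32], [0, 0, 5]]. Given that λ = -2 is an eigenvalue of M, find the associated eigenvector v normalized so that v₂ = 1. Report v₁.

-1

M + 2I = [[-8, -8, 30], [16, 16, -32], [0, 0, 7]].
Solving (M + 2I)v = 0 gives the eigenspace spanned by (-1, 1, 0).
With v₂ = 1, v = (-1, 1, 0), so v₁ = -1.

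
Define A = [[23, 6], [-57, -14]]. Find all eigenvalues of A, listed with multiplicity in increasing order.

4, 5

Characteristic polynomial: p(μ) = μ^2 - 9μ + 20 = (μ - 5)(μ - 4).
Roots (with multiplicity): 4, 5.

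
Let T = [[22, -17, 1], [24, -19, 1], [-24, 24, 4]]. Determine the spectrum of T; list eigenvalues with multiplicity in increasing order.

Characteristic polynomial: p(μ) = μ^3 - 7μ^2 + 2μ + 40 = (μ - 5)(μ - 4)(μ + 2).
Roots (with multiplicity): -2, 4, 5.

-2, 4, 5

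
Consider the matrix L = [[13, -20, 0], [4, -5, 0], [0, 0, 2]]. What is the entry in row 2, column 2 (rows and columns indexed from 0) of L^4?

16

Characteristic polynomial: λ^3 - 10λ^2 + 31λ - 30 = (λ - 5)(λ - 3)(λ - 2), so the eigenvalues are 2, 3, 5.
λ=3: eigenvector (2, 1, 0).
λ=5: eigenvector (5, 2, 0).
λ=2: eigenvector (0, 0, 1).
P = [[2, 5, 0], [1, 2, 0], [0, 0, 1]], D = diag(3, 5, 2), P⁻¹ = [[-2, 5, 0], [1, -2, 0], [0, 0, 1]].
L⁴ = P·diag(81, 625, 16)·P⁻¹ = [[2801, -5440, 0], [1088, -2095, 0], [0, 0, 16]].
The requested entry is 16.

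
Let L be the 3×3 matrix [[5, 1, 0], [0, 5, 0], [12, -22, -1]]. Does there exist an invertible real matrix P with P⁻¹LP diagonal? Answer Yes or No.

Characteristic polynomial: p(r) = r^3 - 9r^2 + 15r + 25 = (r - 5)^2(r + 1).
r = 5 has algebraic multiplicity 2; rank(L − 5I) = 2, so geometric multiplicity = 1.
Geometric multiplicity < algebraic multiplicity, so L is not diagonalizable.

No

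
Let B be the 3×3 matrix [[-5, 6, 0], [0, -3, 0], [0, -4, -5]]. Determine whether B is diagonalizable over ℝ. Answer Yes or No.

Characteristic polynomial: p(μ) = μ^3 + 13μ^2 + 55μ + 75 = (μ + 3)(μ + 5)^2.
μ = -5 has algebraic multiplicity 2; rank(B + 5I) = 1, so geometric multiplicity = 2.
Every eigenvalue has geometric = algebraic multiplicity, so B is diagonalizable.

Yes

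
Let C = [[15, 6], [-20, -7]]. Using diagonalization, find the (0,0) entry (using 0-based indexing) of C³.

Characteristic polynomial: s^2 - 8s + 15 = (s - 5)(s - 3), so the eigenvalues are 3, 5.
s=3: eigenvector (1, -2).
s=5: eigenvector (3, -5).
P = [[1, 3], [-2, -5]], D = diag(3, 5), P⁻¹ = [[-5, -3], [2, 1]].
C³ = P·diag(27, 125)·P⁻¹ = [[615, 294], [-980, -463]].
The requested entry is 615.

615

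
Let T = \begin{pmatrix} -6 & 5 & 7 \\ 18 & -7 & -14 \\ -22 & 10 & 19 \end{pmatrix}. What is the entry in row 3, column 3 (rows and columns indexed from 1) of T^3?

Characteristic polynomial: s^3 - 6s^2 - s + 30 = (s - 5)(s - 3)(s + 2), so the eigenvalues are -2, 3, 5.
s=-2: eigenvector (1, -2, 2).
s=3: eigenvector (1, -1, 2).
s=5: eigenvector (1, -2, 3).
P = [[1, 1, 1], [-2, -1, -2], [2, 2, 3]], D = diag(-2, 3, 5), P⁻¹ = [[1, -1, -1], [2, 1, 0], [-2, 0, 1]].
T³ = P·diag(-8, 27, 125)·P⁻¹ = [[-204, 35, 133], [462, -43, -266], [-658, 70, 391]].
The requested entry is 391.

391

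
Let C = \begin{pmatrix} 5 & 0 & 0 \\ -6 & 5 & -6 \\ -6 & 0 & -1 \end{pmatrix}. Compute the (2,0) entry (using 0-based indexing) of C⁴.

-624

Characteristic polynomial: r^3 - 9r^2 + 15r + 25 = (r - 5)^2(r + 1), so the eigenvalues are -1, 5, 5.
r=5: eigenvector (1, 0, -1).
r=5: eigenvector (0, 1, 0).
r=-1: eigenvector (0, 1, 1).
P = [[1, 0, 0], [0, 1, 1], [-1, 0, 1]], D = diag(5, 5, -1), P⁻¹ = [[1, 0, 0], [-1, 1, -1], [1, 0, 1]].
C⁴ = P·diag(625, 625, 1)·P⁻¹ = [[625, 0, 0], [-624, 625, -624], [-624, 0, 1]].
The requested entry is -624.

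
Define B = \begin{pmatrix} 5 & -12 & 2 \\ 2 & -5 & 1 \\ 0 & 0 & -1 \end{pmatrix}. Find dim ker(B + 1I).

1

B + 1I = [[6, -12, 2], [2, -4, 1], [0, 0, 0]].
This matrix has rank 2, so its null space has dimension 3 − 2 = 1.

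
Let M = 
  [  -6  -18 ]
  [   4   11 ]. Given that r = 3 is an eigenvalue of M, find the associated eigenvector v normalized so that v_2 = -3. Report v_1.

M − 3I = [[-9, -18], [4, 8]].
Solving (M − 3I)v = 0 gives the eigenspace spanned by (6, -3).
With v_2 = -3, v = (6, -3), so v_1 = 6.

6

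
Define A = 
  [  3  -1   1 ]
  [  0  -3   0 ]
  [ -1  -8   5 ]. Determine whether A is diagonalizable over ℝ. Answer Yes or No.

No

Characteristic polynomial: p(λ) = λ^3 - 5λ^2 - 8λ + 48 = (λ - 4)^2(λ + 3).
λ = 4 has algebraic multiplicity 2; rank(A − 4I) = 2, so geometric multiplicity = 1.
Geometric multiplicity < algebraic multiplicity, so A is not diagonalizable.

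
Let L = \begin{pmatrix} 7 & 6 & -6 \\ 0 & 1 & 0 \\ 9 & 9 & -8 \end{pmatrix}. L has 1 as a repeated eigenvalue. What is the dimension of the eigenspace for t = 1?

2

L − 1I = [[6, 6, -6], [0, 0, 0], [9, 9, -9]].
This matrix has rank 1, so its null space has dimension 3 − 1 = 2.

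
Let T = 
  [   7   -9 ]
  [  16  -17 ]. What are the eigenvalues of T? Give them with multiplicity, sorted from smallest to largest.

-5, -5

Characteristic polynomial: p(r) = r^2 + 10r + 25 = (r + 5)^2.
Roots (with multiplicity): -5, -5.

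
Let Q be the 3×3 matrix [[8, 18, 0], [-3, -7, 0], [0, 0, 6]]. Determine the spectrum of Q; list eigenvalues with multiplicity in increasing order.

Characteristic polynomial: p(μ) = μ^3 - 7μ^2 + 4μ + 12 = (μ - 6)(μ - 2)(μ + 1).
Roots (with multiplicity): -1, 2, 6.

-1, 2, 6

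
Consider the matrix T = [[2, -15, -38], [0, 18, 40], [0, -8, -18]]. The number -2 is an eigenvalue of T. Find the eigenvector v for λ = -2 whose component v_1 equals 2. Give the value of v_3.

T + 2I = [[4, -15, -38], [0, 20, 40], [0, -8, -16]].
Solving (T + 2I)v = 0 gives the eigenspace spanned by (2, -2, 1).
With v_1 = 2, v = (2, -2, 1), so v_3 = 1.

1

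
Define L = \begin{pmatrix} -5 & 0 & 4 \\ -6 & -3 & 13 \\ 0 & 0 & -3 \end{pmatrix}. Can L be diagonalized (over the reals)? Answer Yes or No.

No

Characteristic polynomial: p(r) = r^3 + 11r^2 + 39r + 45 = (r + 3)^2(r + 5).
r = -3 has algebraic multiplicity 2; rank(L + 3I) = 2, so geometric multiplicity = 1.
Geometric multiplicity < algebraic multiplicity, so L is not diagonalizable.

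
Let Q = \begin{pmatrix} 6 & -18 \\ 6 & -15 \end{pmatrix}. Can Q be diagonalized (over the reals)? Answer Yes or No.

Yes

Characteristic polynomial: p(λ) = λ^2 + 9λ + 18 = (λ + 3)(λ + 6).
All 2 eigenvalues are distinct, so Q is diagonalizable.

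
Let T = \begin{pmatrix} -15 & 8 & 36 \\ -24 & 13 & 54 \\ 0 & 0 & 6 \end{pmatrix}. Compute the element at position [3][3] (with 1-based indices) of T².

Characteristic polynomial: r^3 - 4r^2 - 15r + 18 = (r - 6)(r - 1)(r + 3), so the eigenvalues are -3, 1, 6.
r=1: eigenvector (1, 2, 0).
r=-3: eigenvector (-2, -3, 0).
r=6: eigenvector (4, 6, 1).
P = [[1, -2, 4], [2, -3, 6], [0, 0, 1]], D = diag(1, -3, 6), P⁻¹ = [[-3, 2, 0], [-2, 1, 2], [0, 0, 1]].
T² = P·diag(1, 9, 36)·P⁻¹ = [[33, -16, 108], [48, -23, 162], [0, 0, 36]].
The requested entry is 36.

36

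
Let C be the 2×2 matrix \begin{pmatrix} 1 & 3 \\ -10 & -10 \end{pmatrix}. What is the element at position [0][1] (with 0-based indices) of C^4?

Characteristic polynomial: r^2 + 9r + 20 = (r + 4)(r + 5), so the eigenvalues are -5, -4.
r=-5: eigenvector (1, -2).
r=-4: eigenvector (3, -5).
P = [[1, 3], [-2, -5]], D = diag(-5, -4), P⁻¹ = [[-5, -3], [2, 1]].
C⁴ = P·diag(625, 256)·P⁻¹ = [[-1589, -1107], [3690, 2470]].
The requested entry is -1107.

-1107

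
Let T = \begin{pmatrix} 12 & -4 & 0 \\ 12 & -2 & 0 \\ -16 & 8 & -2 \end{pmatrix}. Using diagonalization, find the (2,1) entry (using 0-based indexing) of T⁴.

Characteristic polynomial: r^3 - 8r^2 + 4r + 48 = (r - 6)(r - 4)(r + 2), so the eigenvalues are -2, 4, 6.
r=6: eigenvector (-2, -3, 1).
r=4: eigenvector (1, 2, 0).
r=-2: eigenvector (0, 0, 1).
P = [[-2, 1, 0], [-3, 2, 0], [1, 0, 1]], D = diag(6, 4, -2), P⁻¹ = [[-2, 1, 0], [-3, 2, 0], [2, -1, 1]].
T⁴ = P·diag(1296, 256, 16)·P⁻¹ = [[4416, -2080, 0], [6240, -2864, 0], [-2560, 1280, 16]].
The requested entry is 1280.

1280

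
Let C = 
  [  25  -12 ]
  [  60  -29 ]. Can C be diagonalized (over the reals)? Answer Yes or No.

Characteristic polynomial: p(t) = t^2 + 4t - 5 = (t - 1)(t + 5).
All 2 eigenvalues are distinct, so C is diagonalizable.

Yes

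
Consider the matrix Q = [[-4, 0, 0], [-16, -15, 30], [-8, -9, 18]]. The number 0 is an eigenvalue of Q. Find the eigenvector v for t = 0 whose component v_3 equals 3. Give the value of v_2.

Q = [[-4, 0, 0], [-16, -15, 30], [-8, -9, 18]].
Solving (Q)v = 0 gives the eigenspace spanned by (0, 6, 3).
With v_3 = 3, v = (0, 6, 3), so v_2 = 6.

6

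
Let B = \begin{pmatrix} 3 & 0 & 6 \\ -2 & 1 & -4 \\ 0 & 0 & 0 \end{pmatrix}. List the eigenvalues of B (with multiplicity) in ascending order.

0, 1, 3

Characteristic polynomial: p(λ) = λ^3 - 4λ^2 + 3λ = λ(λ - 3)(λ - 1).
Roots (with multiplicity): 0, 1, 3.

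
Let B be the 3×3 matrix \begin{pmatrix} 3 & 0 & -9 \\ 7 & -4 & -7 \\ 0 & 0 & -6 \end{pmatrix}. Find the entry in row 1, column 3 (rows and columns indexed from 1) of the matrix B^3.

Characteristic polynomial: r^3 + 7r^2 - 6r - 72 = (r - 3)(r + 4)(r + 6), so the eigenvalues are -6, -4, 3.
r=3: eigenvector (1, 1, 0).
r=-4: eigenvector (0, 1, 0).
r=-6: eigenvector (1, 0, 1).
P = [[1, 0, 1], [1, 1, 0], [0, 0, 1]], D = diag(3, -4, -6), P⁻¹ = [[1, 0, -1], [-1, 1, 1], [0, 0, 1]].
B³ = P·diag(27, -64, -216)·P⁻¹ = [[27, 0, -243], [91, -64, -91], [0, 0, -216]].
The requested entry is -243.

-243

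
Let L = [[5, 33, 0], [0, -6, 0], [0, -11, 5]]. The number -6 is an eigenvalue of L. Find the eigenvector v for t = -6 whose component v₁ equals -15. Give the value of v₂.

L + 6I = [[11, 33, 0], [0, 0, 0], [0, -11, 11]].
Solving (L + 6I)v = 0 gives the eigenspace spanned by (-15, 5, 5).
With v₁ = -15, v = (-15, 5, 5), so v₂ = 5.

5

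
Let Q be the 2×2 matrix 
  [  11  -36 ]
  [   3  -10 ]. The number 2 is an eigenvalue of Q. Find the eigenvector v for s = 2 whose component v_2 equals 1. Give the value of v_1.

Q − 2I = [[9, -36], [3, -12]].
Solving (Q − 2I)v = 0 gives the eigenspace spanned by (4, 1).
With v_2 = 1, v = (4, 1), so v_1 = 4.

4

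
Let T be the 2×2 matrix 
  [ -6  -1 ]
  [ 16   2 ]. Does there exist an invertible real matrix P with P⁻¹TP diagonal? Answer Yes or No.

No

Characteristic polynomial: p(λ) = λ^2 + 4λ + 4 = (λ + 2)^2.
λ = -2 has algebraic multiplicity 2; rank(T + 2I) = 1, so geometric multiplicity = 1.
Geometric multiplicity < algebraic multiplicity, so T is not diagonalizable.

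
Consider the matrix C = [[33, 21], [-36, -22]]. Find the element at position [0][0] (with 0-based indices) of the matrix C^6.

884493

Characteristic polynomial: λ^2 - 11λ + 30 = (λ - 6)(λ - 5), so the eigenvalues are 5, 6.
λ=6: eigenvector (7, -9).
λ=5: eigenvector (-3, 4).
P = [[7, -3], [-9, 4]], D = diag(6, 5), P⁻¹ = [[4, 3], [9, 7]].
C⁶ = P·diag(46656, 15625)·P⁻¹ = [[884493, 651651], [-1117116, -822212]].
The requested entry is 884493.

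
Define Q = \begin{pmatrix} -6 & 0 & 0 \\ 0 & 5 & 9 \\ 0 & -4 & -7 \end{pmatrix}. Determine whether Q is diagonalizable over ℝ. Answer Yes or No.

No

Characteristic polynomial: p(μ) = μ^3 + 8μ^2 + 13μ + 6 = (μ + 1)^2(μ + 6).
μ = -1 has algebraic multiplicity 2; rank(Q + 1I) = 2, so geometric multiplicity = 1.
Geometric multiplicity < algebraic multiplicity, so Q is not diagonalizable.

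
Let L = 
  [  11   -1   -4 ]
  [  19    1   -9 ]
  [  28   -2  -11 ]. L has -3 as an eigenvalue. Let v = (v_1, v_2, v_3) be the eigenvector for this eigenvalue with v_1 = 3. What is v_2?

L + 3I = [[14, -1, -4], [19, 4, -9], [28, -2, -8]].
Solving (L + 3I)v = 0 gives the eigenspace spanned by (3, 6, 9).
With v_1 = 3, v = (3, 6, 9), so v_2 = 6.

6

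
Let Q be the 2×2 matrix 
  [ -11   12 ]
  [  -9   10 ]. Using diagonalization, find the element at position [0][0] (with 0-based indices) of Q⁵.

Characteristic polynomial: s^2 + s - 2 = (s - 1)(s + 2), so the eigenvalues are -2, 1.
s=1: eigenvector (1, 1).
s=-2: eigenvector (4, 3).
P = [[1, 4], [1, 3]], D = diag(1, -2), P⁻¹ = [[-3, 4], [1, -1]].
Q⁵ = P·diag(1, -32)·P⁻¹ = [[-131, 132], [-99, 100]].
The requested entry is -131.

-131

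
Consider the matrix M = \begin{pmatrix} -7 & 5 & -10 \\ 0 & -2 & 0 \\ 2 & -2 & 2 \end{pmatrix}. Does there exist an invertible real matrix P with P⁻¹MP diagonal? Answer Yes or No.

Characteristic polynomial: p(λ) = λ^3 + 7λ^2 + 16λ + 12 = (λ + 2)^2(λ + 3).
λ = -2 has algebraic multiplicity 2; rank(M + 2I) = 1, so geometric multiplicity = 2.
Every eigenvalue has geometric = algebraic multiplicity, so M is diagonalizable.

Yes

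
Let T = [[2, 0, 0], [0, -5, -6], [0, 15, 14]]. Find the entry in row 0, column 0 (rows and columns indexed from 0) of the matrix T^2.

4

Characteristic polynomial: s^3 - 11s^2 + 38s - 40 = (s - 5)(s - 4)(s - 2), so the eigenvalues are 2, 4, 5.
s=2: eigenvector (1, 0, 0).
s=4: eigenvector (0, 2, -3).
s=5: eigenvector (0, -3, 5).
P = [[1, 0, 0], [0, 2, -3], [0, -3, 5]], D = diag(2, 4, 5), P⁻¹ = [[1, 0, 0], [0, 5, 3], [0, 3, 2]].
T² = P·diag(4, 16, 25)·P⁻¹ = [[4, 0, 0], [0, -65, -54], [0, 135, 106]].
The requested entry is 4.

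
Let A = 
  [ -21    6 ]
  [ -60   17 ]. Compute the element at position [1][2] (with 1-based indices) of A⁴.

-240

Characteristic polynomial: t^2 + 4t + 3 = (t + 1)(t + 3), so the eigenvalues are -3, -1.
t=-3: eigenvector (1, 3).
t=-1: eigenvector (3, 10).
P = [[1, 3], [3, 10]], D = diag(-3, -1), P⁻¹ = [[10, -3], [-3, 1]].
A⁴ = P·diag(81, 1)·P⁻¹ = [[801, -240], [2400, -719]].
The requested entry is -240.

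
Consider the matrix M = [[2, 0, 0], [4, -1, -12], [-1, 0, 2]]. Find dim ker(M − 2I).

M − 2I = [[0, 0, 0], [4, -3, -12], [-1, 0, 0]].
This matrix has rank 2, so its null space has dimension 3 − 2 = 1.

1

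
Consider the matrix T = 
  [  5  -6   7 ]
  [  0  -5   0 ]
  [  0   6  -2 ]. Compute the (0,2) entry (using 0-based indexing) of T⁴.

609

Characteristic polynomial: r^3 + 2r^2 - 25r - 50 = (r - 5)(r + 2)(r + 5), so the eigenvalues are -5, -2, 5.
r=5: eigenvector (1, 0, 0).
r=-5: eigenvector (2, 1, -2).
r=-2: eigenvector (-1, 0, 1).
P = [[1, 2, -1], [0, 1, 0], [0, -2, 1]], D = diag(5, -5, -2), P⁻¹ = [[1, 0, 1], [0, 1, 0], [0, 2, 1]].
T⁴ = P·diag(625, 625, 16)·P⁻¹ = [[625, 1218, 609], [0, 625, 0], [0, -1218, 16]].
The requested entry is 609.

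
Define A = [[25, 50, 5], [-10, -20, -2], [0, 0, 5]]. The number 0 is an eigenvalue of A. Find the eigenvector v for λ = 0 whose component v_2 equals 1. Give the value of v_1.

-2

A = [[25, 50, 5], [-10, -20, -2], [0, 0, 5]].
Solving (A)v = 0 gives the eigenspace spanned by (-2, 1, 0).
With v_2 = 1, v = (-2, 1, 0), so v_1 = -2.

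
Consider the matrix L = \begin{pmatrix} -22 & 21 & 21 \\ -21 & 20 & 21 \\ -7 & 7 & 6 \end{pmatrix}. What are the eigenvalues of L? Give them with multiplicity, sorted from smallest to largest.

-1, -1, 6

Characteristic polynomial: p(μ) = μ^3 - 4μ^2 - 11μ - 6 = (μ - 6)(μ + 1)^2.
Roots (with multiplicity): -1, -1, 6.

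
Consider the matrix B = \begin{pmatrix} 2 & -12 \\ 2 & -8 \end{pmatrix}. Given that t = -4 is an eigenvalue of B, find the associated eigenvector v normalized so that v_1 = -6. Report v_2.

B + 4I = [[6, -12], [2, -4]].
Solving (B + 4I)v = 0 gives the eigenspace spanned by (-6, -3).
With v_1 = -6, v = (-6, -3), so v_2 = -3.

-3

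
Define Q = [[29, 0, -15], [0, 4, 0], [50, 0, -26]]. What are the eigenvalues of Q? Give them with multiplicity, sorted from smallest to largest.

-1, 4, 4

Characteristic polynomial: p(μ) = μ^3 - 7μ^2 + 8μ + 16 = (μ - 4)^2(μ + 1).
Roots (with multiplicity): -1, 4, 4.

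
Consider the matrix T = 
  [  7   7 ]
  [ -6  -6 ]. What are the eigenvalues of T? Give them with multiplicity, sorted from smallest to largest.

Characteristic polynomial: p(λ) = λ^2 - λ = λ(λ - 1).
Roots (with multiplicity): 0, 1.

0, 1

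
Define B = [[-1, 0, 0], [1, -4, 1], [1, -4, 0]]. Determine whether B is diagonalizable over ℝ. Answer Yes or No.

Characteristic polynomial: p(t) = t^3 + 5t^2 + 8t + 4 = (t + 1)(t + 2)^2.
t = -2 has algebraic multiplicity 2; rank(B + 2I) = 2, so geometric multiplicity = 1.
Geometric multiplicity < algebraic multiplicity, so B is not diagonalizable.

No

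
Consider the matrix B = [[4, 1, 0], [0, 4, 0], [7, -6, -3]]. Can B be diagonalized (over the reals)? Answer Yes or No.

Characteristic polynomial: p(s) = s^3 - 5s^2 - 8s + 48 = (s - 4)^2(s + 3).
s = 4 has algebraic multiplicity 2; rank(B − 4I) = 2, so geometric multiplicity = 1.
Geometric multiplicity < algebraic multiplicity, so B is not diagonalizable.

No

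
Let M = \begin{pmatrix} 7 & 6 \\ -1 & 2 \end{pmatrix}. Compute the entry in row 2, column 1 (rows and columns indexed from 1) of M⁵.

-2101

Characteristic polynomial: λ^2 - 9λ + 20 = (λ - 5)(λ - 4), so the eigenvalues are 4, 5.
λ=4: eigenvector (-2, 1).
λ=5: eigenvector (-3, 1).
P = [[-2, -3], [1, 1]], D = diag(4, 5), P⁻¹ = [[1, 3], [-1, -2]].
M⁵ = P·diag(1024, 3125)·P⁻¹ = [[7327, 12606], [-2101, -3178]].
The requested entry is -2101.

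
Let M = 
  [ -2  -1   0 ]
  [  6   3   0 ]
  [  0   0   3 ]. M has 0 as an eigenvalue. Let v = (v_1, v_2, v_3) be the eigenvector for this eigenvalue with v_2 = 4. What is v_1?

M = [[-2, -1, 0], [6, 3, 0], [0, 0, 3]].
Solving (M)v = 0 gives the eigenspace spanned by (-2, 4, 0).
With v_2 = 4, v = (-2, 4, 0), so v_1 = -2.

-2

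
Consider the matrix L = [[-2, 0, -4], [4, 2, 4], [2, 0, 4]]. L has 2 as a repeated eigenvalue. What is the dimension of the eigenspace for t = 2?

L − 2I = [[-4, 0, -4], [4, 0, 4], [2, 0, 2]].
This matrix has rank 1, so its null space has dimension 3 − 1 = 2.

2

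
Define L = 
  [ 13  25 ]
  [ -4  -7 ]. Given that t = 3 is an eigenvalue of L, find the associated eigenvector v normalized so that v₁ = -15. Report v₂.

6

L − 3I = [[10, 25], [-4, -10]].
Solving (L − 3I)v = 0 gives the eigenspace spanned by (-15, 6).
With v₁ = -15, v = (-15, 6), so v₂ = 6.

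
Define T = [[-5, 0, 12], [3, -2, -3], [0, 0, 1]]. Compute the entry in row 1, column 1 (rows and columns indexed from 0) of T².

Characteristic polynomial: r^3 + 6r^2 + 3r - 10 = (r - 1)(r + 2)(r + 5), so the eigenvalues are -5, -2, 1.
r=-5: eigenvector (1, -1, 0).
r=-2: eigenvector (0, 1, 0).
r=1: eigenvector (2, 1, 1).
P = [[1, 0, 2], [-1, 1, 1], [0, 0, 1]], D = diag(-5, -2, 1), P⁻¹ = [[1, 0, -2], [1, 1, -3], [0, 0, 1]].
T² = P·diag(25, 4, 1)·P⁻¹ = [[25, 0, -48], [-21, 4, 39], [0, 0, 1]].
The requested entry is 4.

4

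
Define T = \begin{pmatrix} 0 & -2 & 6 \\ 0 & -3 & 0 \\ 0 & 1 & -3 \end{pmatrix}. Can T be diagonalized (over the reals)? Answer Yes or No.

No

Characteristic polynomial: p(s) = s^3 + 6s^2 + 9s = s(s + 3)^2.
s = -3 has algebraic multiplicity 2; rank(T + 3I) = 2, so geometric multiplicity = 1.
Geometric multiplicity < algebraic multiplicity, so T is not diagonalizable.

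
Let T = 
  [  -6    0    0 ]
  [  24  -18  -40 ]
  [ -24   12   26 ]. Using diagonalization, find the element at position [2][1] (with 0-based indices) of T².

Characteristic polynomial: r^3 - 2r^2 - 36r + 72 = (r - 6)(r - 2)(r + 6), so the eigenvalues are -6, 2, 6.
r=-6: eigenvector (1, 2, 0).
r=2: eigenvector (0, 2, -1).
r=6: eigenvector (0, -5, 3).
P = [[1, 0, 0], [2, 2, -5], [0, -1, 3]], D = diag(-6, 2, 6), P⁻¹ = [[1, 0, 0], [-6, 3, 5], [-2, 1, 2]].
T² = P·diag(36, 4, 36)·P⁻¹ = [[36, 0, 0], [384, -156, -320], [-192, 96, 196]].
The requested entry is 96.

96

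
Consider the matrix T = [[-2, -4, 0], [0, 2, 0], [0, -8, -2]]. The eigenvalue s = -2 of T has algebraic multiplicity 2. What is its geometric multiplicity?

2

T + 2I = [[0, -4, 0], [0, 4, 0], [0, -8, 0]].
This matrix has rank 1, so its null space has dimension 3 − 1 = 2.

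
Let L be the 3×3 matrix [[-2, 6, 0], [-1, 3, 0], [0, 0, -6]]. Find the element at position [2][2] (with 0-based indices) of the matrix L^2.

Characteristic polynomial: r^3 + 5r^2 - 6r = r(r - 1)(r + 6), so the eigenvalues are -6, 0, 1.
r=1: eigenvector (2, 1, 0).
r=0: eigenvector (3, 1, 0).
r=-6: eigenvector (0, 0, 1).
P = [[2, 3, 0], [1, 1, 0], [0, 0, 1]], D = diag(1, 0, -6), P⁻¹ = [[-1, 3, 0], [1, -2, 0], [0, 0, 1]].
L² = P·diag(1, 0, 36)·P⁻¹ = [[-2, 6, 0], [-1, 3, 0], [0, 0, 36]].
The requested entry is 36.

36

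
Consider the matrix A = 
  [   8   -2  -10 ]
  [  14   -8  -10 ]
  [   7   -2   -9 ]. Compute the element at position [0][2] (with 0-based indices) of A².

30

Characteristic polynomial: s^3 + 9s^2 + 14s - 24 = (s - 1)(s + 4)(s + 6), so the eigenvalues are -6, -4, 1.
s=-6: eigenvector (1, 2, 1).
s=-4: eigenvector (-1, -1, -1).
s=1: eigenvector (2, 2, 1).
P = [[1, -1, 2], [2, -1, 2], [1, -1, 1]], D = diag(-6, -4, 1), P⁻¹ = [[-1, 1, 0], [0, 1, -2], [1, 0, -1]].
A² = P·diag(36, 16, 1)·P⁻¹ = [[-34, 20, 30], [-70, 56, 30], [-35, 20, 31]].
The requested entry is 30.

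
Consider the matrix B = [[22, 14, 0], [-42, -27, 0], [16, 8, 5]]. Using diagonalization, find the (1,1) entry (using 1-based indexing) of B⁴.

Characteristic polynomial: λ^3 - 31λ + 30 = (λ - 5)(λ - 1)(λ + 6), so the eigenvalues are -6, 1, 5.
λ=-6: eigenvector (1, -2, 0).
λ=1: eigenvector (2, -3, -2).
λ=5: eigenvector (0, 0, 1).
P = [[1, 2, 0], [-2, -3, 0], [0, -2, 1]], D = diag(-6, 1, 5), P⁻¹ = [[-3, -2, 0], [2, 1, 0], [4, 2, 1]].
B⁴ = P·diag(1296, 1, 625)·P⁻¹ = [[-3884, -2590, 0], [7770, 5181, 0], [2496, 1248, 625]].
The requested entry is -3884.

-3884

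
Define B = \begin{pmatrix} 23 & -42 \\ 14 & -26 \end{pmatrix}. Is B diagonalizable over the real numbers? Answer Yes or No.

Yes

Characteristic polynomial: p(s) = s^2 + 3s - 10 = (s - 2)(s + 5).
All 2 eigenvalues are distinct, so B is diagonalizable.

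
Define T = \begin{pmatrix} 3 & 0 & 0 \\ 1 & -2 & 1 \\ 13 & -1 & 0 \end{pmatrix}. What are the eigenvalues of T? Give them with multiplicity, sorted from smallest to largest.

Characteristic polynomial: p(s) = s^3 - s^2 - 5s - 3 = (s - 3)(s + 1)^2.
Roots (with multiplicity): -1, -1, 3.

-1, -1, 3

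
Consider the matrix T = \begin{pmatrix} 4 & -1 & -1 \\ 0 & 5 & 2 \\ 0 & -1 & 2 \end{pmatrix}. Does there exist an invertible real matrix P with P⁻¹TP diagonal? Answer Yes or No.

No

Characteristic polynomial: p(μ) = μ^3 - 11μ^2 + 40μ - 48 = (μ - 4)^2(μ - 3).
μ = 4 has algebraic multiplicity 2; rank(T − 4I) = 2, so geometric multiplicity = 1.
Geometric multiplicity < algebraic multiplicity, so T is not diagonalizable.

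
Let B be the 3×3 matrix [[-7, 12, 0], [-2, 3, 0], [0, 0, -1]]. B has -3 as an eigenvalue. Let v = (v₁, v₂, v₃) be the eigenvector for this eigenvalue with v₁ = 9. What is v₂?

B + 3I = [[-4, 12, 0], [-2, 6, 0], [0, 0, 2]].
Solving (B + 3I)v = 0 gives the eigenspace spanned by (9, 3, 0).
With v₁ = 9, v = (9, 3, 0), so v₂ = 3.

3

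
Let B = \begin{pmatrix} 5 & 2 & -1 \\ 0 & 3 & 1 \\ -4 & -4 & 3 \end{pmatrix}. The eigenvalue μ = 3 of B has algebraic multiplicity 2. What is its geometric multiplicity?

B − 3I = [[2, 2, -1], [0, 0, 1], [-4, -4, 0]].
This matrix has rank 2, so its null space has dimension 3 − 2 = 1.

1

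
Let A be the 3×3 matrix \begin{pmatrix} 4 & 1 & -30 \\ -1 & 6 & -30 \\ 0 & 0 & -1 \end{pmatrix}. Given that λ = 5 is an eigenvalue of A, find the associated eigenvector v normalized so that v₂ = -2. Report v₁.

-2

A − 5I = [[-1, 1, -30], [-1, 1, -30], [0, 0, -6]].
Solving (A − 5I)v = 0 gives the eigenspace spanned by (-2, -2, 0).
With v₂ = -2, v = (-2, -2, 0), so v₁ = -2.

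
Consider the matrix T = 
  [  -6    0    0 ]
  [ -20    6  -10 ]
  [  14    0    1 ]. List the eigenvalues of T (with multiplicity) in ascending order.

Characteristic polynomial: p(r) = r^3 - r^2 - 36r + 36 = (r - 6)(r - 1)(r + 6).
Roots (with multiplicity): -6, 1, 6.

-6, 1, 6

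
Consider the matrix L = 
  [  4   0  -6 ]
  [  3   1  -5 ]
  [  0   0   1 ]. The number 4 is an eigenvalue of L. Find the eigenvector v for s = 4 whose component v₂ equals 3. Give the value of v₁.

3

L − 4I = [[0, 0, -6], [3, -3, -5], [0, 0, -3]].
Solving (L − 4I)v = 0 gives the eigenspace spanned by (3, 3, 0).
With v₂ = 3, v = (3, 3, 0), so v₁ = 3.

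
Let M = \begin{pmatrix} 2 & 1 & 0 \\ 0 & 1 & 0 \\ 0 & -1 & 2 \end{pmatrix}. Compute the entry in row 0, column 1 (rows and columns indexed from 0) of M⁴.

15

Characteristic polynomial: r^3 - 5r^2 + 8r - 4 = (r - 2)^2(r - 1), so the eigenvalues are 1, 2, 2.
r=2: eigenvector (0, 0, 1).
r=1: eigenvector (-1, 1, 1).
r=2: eigenvector (1, 0, -1).
P = [[0, -1, 1], [0, 1, 0], [1, 1, -1]], D = diag(2, 1, 2), P⁻¹ = [[1, 0, 1], [0, 1, 0], [1, 1, 0]].
M⁴ = P·diag(16, 1, 16)·P⁻¹ = [[16, 15, 0], [0, 1, 0], [0, -15, 16]].
The requested entry is 15.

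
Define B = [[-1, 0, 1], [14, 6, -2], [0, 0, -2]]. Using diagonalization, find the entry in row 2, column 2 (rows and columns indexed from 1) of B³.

216

Characteristic polynomial: λ^3 - 3λ^2 - 16λ - 12 = (λ - 6)(λ + 1)(λ + 2), so the eigenvalues are -2, -1, 6.
λ=-2: eigenvector (-1, 2, 1).
λ=6: eigenvector (0, 1, 0).
λ=-1: eigenvector (1, -2, 0).
P = [[-1, 0, 1], [2, 1, -2], [1, 0, 0]], D = diag(-2, 6, -1), P⁻¹ = [[0, 0, 1], [2, 1, 0], [1, 0, 1]].
B³ = P·diag(-8, 216, -1)·P⁻¹ = [[-1, 0, 7], [434, 216, -14], [0, 0, -8]].
The requested entry is 216.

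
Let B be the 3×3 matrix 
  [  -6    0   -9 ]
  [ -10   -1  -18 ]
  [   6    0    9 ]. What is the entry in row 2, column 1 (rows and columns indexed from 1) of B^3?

Characteristic polynomial: μ^3 - 2μ^2 - 3μ = μ(μ - 3)(μ + 1), so the eigenvalues are -1, 0, 3.
μ=0: eigenvector (3, 6, -2).
μ=3: eigenvector (-1, -2, 1).
μ=-1: eigenvector (0, 1, 0).
P = [[3, -1, 0], [6, -2, 1], [-2, 1, 0]], D = diag(0, 3, -1), P⁻¹ = [[1, 0, 1], [2, 0, 3], [-2, 1, 0]].
B³ = P·diag(0, 27, -1)·P⁻¹ = [[-54, 0, -81], [-106, -1, -162], [54, 0, 81]].
The requested entry is -106.

-106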